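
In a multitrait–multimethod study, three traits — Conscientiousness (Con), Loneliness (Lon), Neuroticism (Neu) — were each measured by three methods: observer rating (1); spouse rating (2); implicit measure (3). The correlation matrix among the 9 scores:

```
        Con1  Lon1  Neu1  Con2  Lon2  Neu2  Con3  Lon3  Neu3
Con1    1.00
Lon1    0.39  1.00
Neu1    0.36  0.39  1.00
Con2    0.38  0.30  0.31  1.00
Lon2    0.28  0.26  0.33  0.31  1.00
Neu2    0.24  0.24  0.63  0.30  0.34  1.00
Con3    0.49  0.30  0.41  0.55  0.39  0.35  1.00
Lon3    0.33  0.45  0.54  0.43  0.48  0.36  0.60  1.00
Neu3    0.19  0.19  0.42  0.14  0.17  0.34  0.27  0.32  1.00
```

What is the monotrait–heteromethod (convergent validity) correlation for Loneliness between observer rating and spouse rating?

0.26

Same trait (Lon), different methods: r(Lon1, Lon2) = 0.26.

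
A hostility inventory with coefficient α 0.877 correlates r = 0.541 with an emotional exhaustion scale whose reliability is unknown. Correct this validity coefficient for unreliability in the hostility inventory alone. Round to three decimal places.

0.578

Single correction: r_c = r_obs / √r_xx = 0.541 / √0.877 = 0.541 / 0.9365 ≈ 0.578.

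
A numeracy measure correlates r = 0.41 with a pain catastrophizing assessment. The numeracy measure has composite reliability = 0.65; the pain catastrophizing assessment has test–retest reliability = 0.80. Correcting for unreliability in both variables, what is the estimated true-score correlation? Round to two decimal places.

r_true = r_obs / √(r_xx · r_yy) = 0.41 / √(0.65 × 0.80) = 0.41 / √0.5200 = 0.41 / 0.7211 ≈ 0.57.

0.57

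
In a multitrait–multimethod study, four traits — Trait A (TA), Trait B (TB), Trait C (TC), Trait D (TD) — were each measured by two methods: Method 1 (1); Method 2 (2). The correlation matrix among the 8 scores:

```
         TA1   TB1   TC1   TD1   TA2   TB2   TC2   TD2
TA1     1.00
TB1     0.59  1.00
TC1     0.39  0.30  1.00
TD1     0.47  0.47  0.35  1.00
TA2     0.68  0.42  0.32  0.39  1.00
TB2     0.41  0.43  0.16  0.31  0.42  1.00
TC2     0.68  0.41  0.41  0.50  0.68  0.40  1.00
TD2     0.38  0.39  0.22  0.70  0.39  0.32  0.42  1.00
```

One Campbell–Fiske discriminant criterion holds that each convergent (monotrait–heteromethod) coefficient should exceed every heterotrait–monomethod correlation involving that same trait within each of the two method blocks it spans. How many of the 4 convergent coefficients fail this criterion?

3

Checking each validity diagonal entry against its comparison values:
TA (methods 1·2): 0.68 vs {0.59, 0.42, 0.39, 0.68, 0.47, 0.39} → fail.
TB (methods 1·2): 0.43 vs {0.59, 0.42, 0.30, 0.40, 0.47, 0.32} → fail.
TC (methods 1·2): 0.41 vs {0.39, 0.68, 0.30, 0.40, 0.35, 0.42} → fail.
TD (methods 1·2): 0.70 vs {0.47, 0.39, 0.47, 0.32, 0.35, 0.42} → pass.
3 of 4 fail.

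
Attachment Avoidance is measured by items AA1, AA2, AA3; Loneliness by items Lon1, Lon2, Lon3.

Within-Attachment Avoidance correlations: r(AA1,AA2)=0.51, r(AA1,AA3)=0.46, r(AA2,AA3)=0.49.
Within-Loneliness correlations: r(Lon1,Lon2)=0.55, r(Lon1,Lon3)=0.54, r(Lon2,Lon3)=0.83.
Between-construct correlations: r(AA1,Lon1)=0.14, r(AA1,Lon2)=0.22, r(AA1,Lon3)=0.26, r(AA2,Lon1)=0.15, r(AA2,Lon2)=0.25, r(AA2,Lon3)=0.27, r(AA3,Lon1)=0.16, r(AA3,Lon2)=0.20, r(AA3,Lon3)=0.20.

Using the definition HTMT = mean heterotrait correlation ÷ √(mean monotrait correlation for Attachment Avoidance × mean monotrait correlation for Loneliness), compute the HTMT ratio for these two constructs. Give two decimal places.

Mean heterotrait r = 1.85/9 = 0.2056.
Mean within-AA = 1.46/3 = 0.4867; mean within-Lon = 1.92/3 = 0.6400.
Geometric mean = √(0.4867 × 0.6400) = 0.5581.
HTMT = 0.2056 / 0.5581 = 0.37.

0.37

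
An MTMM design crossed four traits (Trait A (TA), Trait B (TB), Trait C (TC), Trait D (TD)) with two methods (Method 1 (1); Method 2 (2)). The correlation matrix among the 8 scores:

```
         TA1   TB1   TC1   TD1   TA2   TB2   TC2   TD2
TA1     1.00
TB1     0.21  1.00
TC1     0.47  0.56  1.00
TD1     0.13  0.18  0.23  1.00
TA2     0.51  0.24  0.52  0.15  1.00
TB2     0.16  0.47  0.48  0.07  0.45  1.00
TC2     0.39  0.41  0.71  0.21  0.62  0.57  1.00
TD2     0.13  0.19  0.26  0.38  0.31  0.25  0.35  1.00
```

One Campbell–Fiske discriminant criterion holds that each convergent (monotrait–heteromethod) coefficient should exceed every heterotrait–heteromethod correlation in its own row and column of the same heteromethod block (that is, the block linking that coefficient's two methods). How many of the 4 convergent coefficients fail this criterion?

Checking each validity diagonal entry against its comparison values:
TA (methods 1·2): 0.51 vs {0.16, 0.24, 0.39, 0.52, 0.13, 0.15} → fail.
TB (methods 1·2): 0.47 vs {0.24, 0.16, 0.41, 0.48, 0.19, 0.07} → fail.
TC (methods 1·2): 0.71 vs {0.52, 0.39, 0.48, 0.41, 0.26, 0.21} → pass.
TD (methods 1·2): 0.38 vs {0.15, 0.13, 0.07, 0.19, 0.21, 0.26} → pass.
2 of 4 fail.

2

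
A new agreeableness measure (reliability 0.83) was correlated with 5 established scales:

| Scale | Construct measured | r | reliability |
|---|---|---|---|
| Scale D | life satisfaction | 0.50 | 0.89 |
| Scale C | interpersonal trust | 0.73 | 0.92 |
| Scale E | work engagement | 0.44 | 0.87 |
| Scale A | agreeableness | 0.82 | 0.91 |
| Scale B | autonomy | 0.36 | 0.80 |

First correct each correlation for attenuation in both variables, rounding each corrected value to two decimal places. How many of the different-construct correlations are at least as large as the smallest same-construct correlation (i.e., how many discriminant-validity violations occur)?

0

Disattenuated r (r / √(r_scale · r_new)):
  Scale D (disc): 0.50 / √(0.89·0.83) = 0.58
  Scale C (disc): 0.73 / √(0.92·0.83) = 0.84
  Scale E (disc): 0.44 / √(0.87·0.83) = 0.52
  Scale A (conv): 0.82 / √(0.91·0.83) = 0.94
  Scale B (disc): 0.36 / √(0.80·0.83) = 0.44
Smallest convergent = 0.94. Discriminant values: 0.58, 0.84, 0.52, 0.44; count ≥ 0.94 → 0.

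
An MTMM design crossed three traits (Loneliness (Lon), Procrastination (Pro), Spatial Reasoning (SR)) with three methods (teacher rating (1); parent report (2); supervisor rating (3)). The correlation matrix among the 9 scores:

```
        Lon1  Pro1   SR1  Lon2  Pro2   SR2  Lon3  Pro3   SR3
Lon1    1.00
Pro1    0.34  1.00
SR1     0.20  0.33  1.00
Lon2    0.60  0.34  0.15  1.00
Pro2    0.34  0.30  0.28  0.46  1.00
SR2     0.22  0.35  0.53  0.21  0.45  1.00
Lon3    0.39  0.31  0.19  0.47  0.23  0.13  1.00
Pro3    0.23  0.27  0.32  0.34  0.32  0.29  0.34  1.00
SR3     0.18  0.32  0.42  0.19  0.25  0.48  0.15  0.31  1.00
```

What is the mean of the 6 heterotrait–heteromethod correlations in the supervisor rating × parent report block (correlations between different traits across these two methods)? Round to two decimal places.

HTHM values (method 3 × method 2): 0.23, 0.13, 0.34, 0.29, 0.19, 0.25; mean = 1.43/6 = 0.24.

0.24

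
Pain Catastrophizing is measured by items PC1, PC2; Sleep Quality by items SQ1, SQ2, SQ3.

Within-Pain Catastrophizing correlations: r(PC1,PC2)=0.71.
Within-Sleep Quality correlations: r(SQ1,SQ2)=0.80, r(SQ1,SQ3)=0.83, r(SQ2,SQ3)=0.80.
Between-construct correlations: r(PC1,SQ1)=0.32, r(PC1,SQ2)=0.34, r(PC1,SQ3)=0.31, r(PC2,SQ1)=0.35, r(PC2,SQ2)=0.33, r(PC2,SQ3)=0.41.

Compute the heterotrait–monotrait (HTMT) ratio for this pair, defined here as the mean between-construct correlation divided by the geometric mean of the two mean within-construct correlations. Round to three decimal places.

0.453

Mean between = 2.06/6 = 0.3433.
Mean within-PC = 0.71/1 = 0.7100; mean within-SQ = 2.43/3 = 0.8100.
Geometric mean = √(0.7100 × 0.8100) = 0.7584.
HTMT = 0.3433 / 0.7584 = 0.453.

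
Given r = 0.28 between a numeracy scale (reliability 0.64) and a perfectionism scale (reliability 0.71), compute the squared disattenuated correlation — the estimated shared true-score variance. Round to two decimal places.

0.17

Disattenuated r = 0.28 / √(0.64 × 0.71) = 0.28 / 0.6741 = 0.4154.
Shared true-score variance = 0.4154² = 0.1726 ≈ 0.17.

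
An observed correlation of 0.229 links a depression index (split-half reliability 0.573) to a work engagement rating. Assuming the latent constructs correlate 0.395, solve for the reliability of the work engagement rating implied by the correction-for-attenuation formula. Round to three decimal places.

r_true = r_obs / √(r_xx · r_yy) ⇒ 0.395 = 0.229 / √(0.573 · r_yy).
√(0.573 · r_yy) = 0.229 / 0.395 = 0.5797; 0.573 · r_yy = 0.3361; r_yy = 0.3361 / 0.573 ≈ 0.587.

0.587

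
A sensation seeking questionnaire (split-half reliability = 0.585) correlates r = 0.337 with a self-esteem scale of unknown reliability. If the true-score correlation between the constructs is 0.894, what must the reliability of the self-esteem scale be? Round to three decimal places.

0.243

r_true = r_obs / √(r_xx · r_yy) ⇒ 0.894 = 0.337 / √(0.585 · r_yy).
√(0.585 · r_yy) = 0.337 / 0.894 = 0.3770; 0.585 · r_yy = 0.1421; r_yy = 0.1421 / 0.585 ≈ 0.243.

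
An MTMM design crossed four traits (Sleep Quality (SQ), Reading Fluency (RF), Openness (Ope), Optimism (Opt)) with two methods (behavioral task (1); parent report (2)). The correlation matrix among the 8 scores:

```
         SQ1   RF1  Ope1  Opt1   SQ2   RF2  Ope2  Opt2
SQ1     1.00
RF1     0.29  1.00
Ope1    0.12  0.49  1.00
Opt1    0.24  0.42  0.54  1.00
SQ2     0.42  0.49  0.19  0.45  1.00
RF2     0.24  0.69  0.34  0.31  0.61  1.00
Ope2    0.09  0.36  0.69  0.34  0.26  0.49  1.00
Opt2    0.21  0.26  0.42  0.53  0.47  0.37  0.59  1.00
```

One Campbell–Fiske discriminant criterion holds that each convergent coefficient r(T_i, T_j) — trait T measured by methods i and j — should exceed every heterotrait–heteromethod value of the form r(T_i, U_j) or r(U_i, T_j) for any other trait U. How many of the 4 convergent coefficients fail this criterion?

Convergent coefficients and their comparison sets:
SQ (methods 1·2): 0.42 vs {0.24, 0.49, 0.09, 0.19, 0.21, 0.45} → fail.
RF (methods 1·2): 0.69 vs {0.49, 0.24, 0.36, 0.34, 0.26, 0.31} → pass.
Ope (methods 1·2): 0.69 vs {0.19, 0.09, 0.34, 0.36, 0.42, 0.34} → pass.
Opt (methods 1·2): 0.53 vs {0.45, 0.21, 0.31, 0.26, 0.34, 0.42} → pass.
1 of 4 fail.

1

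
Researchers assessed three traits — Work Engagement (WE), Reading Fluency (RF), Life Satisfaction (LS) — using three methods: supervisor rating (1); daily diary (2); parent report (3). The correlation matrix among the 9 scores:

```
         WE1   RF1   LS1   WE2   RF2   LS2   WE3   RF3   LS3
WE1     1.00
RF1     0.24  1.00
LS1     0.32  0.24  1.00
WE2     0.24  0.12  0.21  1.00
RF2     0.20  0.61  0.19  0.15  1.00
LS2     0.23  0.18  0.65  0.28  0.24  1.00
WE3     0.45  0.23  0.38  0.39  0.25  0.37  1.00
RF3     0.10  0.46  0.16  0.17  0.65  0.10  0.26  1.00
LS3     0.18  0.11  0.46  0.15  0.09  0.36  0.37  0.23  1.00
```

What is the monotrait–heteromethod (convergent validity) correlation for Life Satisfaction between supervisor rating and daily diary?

0.65

Same trait (LS), different methods: r(LS1, LS2) = 0.65.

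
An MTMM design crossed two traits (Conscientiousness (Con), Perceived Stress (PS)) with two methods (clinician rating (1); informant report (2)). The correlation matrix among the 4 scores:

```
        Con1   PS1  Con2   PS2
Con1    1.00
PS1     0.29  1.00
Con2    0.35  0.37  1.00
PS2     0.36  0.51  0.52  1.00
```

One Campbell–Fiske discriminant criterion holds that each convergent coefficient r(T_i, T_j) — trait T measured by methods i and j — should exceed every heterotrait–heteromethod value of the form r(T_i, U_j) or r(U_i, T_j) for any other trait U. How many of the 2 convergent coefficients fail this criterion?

1

Convergent coefficients and their comparison sets:
Con (methods 1·2): 0.35 vs {0.36, 0.37} → fail.
PS (methods 1·2): 0.51 vs {0.37, 0.36} → pass.
1 of 2 fail.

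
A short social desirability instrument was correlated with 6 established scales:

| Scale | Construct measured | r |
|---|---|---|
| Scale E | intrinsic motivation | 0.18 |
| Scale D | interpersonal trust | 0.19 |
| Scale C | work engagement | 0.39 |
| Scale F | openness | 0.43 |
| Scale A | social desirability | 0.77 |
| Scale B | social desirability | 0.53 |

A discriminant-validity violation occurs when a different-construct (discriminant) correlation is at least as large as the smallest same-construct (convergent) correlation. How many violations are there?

0

Convergent (same construct = social desirability): Scale A, Scale B.
Smallest convergent = 0.53. Discriminant values: 0.18, 0.19, 0.39, 0.43; count ≥ 0.53 → 0.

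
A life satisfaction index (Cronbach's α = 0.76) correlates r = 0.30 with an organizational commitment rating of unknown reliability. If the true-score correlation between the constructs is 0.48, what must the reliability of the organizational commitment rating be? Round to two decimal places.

0.51

r_true = r_obs / √(r_xx · r_yy) ⇒ 0.48 = 0.30 / √(0.76 · r_yy).
√(0.76 · r_yy) = 0.30 / 0.48 = 0.6250; 0.76 · r_yy = 0.3906; r_yy = 0.3906 / 0.76 ≈ 0.51.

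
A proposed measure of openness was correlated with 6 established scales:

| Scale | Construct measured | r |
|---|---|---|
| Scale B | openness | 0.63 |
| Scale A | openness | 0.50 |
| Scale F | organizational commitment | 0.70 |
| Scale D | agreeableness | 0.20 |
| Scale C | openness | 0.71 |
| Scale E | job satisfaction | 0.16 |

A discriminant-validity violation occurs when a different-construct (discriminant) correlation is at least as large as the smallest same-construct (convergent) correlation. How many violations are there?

1

Convergent (same construct = openness): Scale B, Scale A, Scale C.
Smallest convergent = 0.50. Discriminant values: 0.70, 0.20, 0.16; count ≥ 0.50 → 1.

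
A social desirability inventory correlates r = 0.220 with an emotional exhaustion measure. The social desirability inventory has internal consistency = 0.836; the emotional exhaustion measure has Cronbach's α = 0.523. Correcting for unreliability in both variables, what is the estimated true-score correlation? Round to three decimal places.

r_true = r_obs / √(r_xx · r_yy) = 0.220 / √(0.836 × 0.523) = 0.220 / √0.437228 = 0.220 / 0.6612 ≈ 0.333.

0.333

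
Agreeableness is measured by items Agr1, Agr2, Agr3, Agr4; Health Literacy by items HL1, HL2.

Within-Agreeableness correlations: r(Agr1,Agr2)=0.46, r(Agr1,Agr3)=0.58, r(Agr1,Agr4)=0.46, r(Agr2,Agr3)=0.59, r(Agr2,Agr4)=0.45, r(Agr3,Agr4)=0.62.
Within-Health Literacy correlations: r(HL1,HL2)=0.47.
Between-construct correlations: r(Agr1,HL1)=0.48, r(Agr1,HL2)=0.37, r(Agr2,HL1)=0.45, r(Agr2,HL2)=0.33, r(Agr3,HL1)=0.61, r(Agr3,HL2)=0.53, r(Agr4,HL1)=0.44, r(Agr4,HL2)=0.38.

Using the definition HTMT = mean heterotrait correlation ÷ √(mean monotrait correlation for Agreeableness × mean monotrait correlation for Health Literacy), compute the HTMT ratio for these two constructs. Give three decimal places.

0.902

Between-construct mean = 3.59/8 = 0.4488.
Mean within-Agr = 3.16/6 = 0.5267; mean within-HL = 0.47/1 = 0.4700.
Geometric mean = √(0.5267 × 0.4700) = 0.4975.
HTMT = 0.4488 / 0.4975 = 0.902.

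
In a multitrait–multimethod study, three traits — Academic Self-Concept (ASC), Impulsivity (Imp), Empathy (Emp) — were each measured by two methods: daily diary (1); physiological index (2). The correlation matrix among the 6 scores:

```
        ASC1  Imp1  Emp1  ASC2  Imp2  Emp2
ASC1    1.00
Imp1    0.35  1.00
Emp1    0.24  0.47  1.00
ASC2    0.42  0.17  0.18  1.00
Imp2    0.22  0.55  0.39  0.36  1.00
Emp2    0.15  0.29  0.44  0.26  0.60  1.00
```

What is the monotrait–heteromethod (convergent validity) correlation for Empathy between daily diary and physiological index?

Same trait (Emp), different methods: r(Emp1, Emp2) = 0.44.

0.44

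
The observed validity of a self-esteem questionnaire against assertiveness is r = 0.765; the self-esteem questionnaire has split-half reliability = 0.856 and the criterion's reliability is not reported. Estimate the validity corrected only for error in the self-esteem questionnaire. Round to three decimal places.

Single correction: r_c = r_obs / √r_xx = 0.765 / √0.856 = 0.765 / 0.9252 ≈ 0.827.

0.827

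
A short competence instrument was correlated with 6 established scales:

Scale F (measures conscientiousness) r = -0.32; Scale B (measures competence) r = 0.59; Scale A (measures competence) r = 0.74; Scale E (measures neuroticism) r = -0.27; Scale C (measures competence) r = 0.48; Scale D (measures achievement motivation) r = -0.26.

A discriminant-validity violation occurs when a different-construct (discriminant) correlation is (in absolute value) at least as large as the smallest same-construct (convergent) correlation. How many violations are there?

Convergent (same construct = competence): Scale B, Scale A, Scale C.
Smallest convergent = 0.48. Discriminant |r|: 0.32, 0.27, 0.26; count ≥ 0.48 → 0.

0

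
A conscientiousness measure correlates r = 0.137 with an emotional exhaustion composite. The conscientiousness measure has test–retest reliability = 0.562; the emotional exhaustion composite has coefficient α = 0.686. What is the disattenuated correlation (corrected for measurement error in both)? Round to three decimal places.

r_true = r_obs / √(r_xx · r_yy) = 0.137 / √(0.562 × 0.686) = 0.137 / √0.385532 = 0.137 / 0.6209 ≈ 0.221.

0.221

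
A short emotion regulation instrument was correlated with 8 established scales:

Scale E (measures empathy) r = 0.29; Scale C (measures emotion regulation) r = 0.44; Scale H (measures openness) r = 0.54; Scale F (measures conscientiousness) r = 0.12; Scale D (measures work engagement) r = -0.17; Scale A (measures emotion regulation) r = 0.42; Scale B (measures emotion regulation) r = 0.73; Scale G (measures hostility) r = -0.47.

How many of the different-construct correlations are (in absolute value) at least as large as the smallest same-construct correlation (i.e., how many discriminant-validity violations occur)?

Convergent (same construct = emotion regulation): Scale C, Scale A, Scale B.
Smallest convergent = 0.42. Discriminant |r|: 0.29, 0.54, 0.12, 0.17, 0.47; count ≥ 0.42 → 2.

2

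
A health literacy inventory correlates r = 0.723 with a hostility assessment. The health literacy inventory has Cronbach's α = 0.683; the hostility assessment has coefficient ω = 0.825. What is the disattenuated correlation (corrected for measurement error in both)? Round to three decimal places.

r_true = r_obs / √(r_xx · r_yy) = 0.723 / √(0.683 × 0.825) = 0.723 / √0.563475 = 0.723 / 0.7506 ≈ 0.963.

0.963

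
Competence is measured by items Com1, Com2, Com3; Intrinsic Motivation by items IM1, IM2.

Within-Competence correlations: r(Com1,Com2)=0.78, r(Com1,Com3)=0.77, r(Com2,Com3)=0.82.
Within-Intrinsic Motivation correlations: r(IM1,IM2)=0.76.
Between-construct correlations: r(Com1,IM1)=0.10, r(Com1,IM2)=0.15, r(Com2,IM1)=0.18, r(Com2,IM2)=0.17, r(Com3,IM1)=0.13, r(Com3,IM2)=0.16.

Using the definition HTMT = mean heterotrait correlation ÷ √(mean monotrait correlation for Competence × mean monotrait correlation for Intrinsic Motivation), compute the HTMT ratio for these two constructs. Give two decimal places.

Mean heterotrait r = 0.89/6 = 0.1483.
Mean within-Com = 2.37/3 = 0.7900; mean within-IM = 0.76/1 = 0.7600.
Geometric mean = √(0.7900 × 0.7600) = 0.7749.
HTMT = 0.1483 / 0.7749 = 0.19.

0.19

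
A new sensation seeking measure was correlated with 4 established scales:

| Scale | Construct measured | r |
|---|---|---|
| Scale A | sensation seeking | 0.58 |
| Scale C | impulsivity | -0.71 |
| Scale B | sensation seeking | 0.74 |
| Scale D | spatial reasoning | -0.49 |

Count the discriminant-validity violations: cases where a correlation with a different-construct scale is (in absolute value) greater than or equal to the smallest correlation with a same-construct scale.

1

Convergent (same construct = sensation seeking): Scale A, Scale B.
Smallest convergent = 0.58. Discriminant |r|: 0.71, 0.49; count ≥ 0.58 → 1.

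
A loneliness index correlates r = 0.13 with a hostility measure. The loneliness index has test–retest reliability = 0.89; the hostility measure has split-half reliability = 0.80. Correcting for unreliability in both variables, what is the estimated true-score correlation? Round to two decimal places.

r_true = r_obs / √(r_xx · r_yy) = 0.13 / √(0.89 × 0.80) = 0.13 / √0.7120 = 0.13 / 0.8438 ≈ 0.15.

0.15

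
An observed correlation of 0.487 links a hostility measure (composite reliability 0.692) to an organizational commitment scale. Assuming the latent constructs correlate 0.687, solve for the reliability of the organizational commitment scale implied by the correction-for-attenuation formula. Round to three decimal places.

r_true = r_obs / √(r_xx · r_yy) ⇒ 0.687 = 0.487 / √(0.692 · r_yy).
√(0.692 · r_yy) = 0.487 / 0.687 = 0.7089; 0.692 · r_yy = 0.5025; r_yy = 0.5025 / 0.692 ≈ 0.726.

0.726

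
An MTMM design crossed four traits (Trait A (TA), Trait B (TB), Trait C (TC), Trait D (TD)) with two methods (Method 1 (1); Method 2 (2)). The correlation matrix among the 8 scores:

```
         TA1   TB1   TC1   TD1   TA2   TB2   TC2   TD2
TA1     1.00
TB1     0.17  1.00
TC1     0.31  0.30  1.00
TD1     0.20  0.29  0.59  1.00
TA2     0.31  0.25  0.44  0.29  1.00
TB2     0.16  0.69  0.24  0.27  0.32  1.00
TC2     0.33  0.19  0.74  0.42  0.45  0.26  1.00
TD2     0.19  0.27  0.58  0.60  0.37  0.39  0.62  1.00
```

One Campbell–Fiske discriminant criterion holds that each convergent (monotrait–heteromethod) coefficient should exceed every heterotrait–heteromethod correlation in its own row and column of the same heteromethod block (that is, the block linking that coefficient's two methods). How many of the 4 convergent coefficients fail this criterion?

1

Convergent coefficients and their comparison sets:
TA (methods 1·2): 0.31 vs {0.16, 0.25, 0.33, 0.44, 0.19, 0.29} → fail.
TB (methods 1·2): 0.69 vs {0.25, 0.16, 0.19, 0.24, 0.27, 0.27} → pass.
TC (methods 1·2): 0.74 vs {0.44, 0.33, 0.24, 0.19, 0.58, 0.42} → pass.
TD (methods 1·2): 0.60 vs {0.29, 0.19, 0.27, 0.27, 0.42, 0.58} → pass.
1 of 4 fail.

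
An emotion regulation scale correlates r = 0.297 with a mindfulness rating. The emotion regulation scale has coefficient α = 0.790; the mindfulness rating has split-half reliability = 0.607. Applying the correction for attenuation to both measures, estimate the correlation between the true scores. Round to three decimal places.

r_true = r_obs / √(r_xx · r_yy) = 0.297 / √(0.790 × 0.607) = 0.297 / √0.479530 = 0.297 / 0.6925 ≈ 0.429.

0.429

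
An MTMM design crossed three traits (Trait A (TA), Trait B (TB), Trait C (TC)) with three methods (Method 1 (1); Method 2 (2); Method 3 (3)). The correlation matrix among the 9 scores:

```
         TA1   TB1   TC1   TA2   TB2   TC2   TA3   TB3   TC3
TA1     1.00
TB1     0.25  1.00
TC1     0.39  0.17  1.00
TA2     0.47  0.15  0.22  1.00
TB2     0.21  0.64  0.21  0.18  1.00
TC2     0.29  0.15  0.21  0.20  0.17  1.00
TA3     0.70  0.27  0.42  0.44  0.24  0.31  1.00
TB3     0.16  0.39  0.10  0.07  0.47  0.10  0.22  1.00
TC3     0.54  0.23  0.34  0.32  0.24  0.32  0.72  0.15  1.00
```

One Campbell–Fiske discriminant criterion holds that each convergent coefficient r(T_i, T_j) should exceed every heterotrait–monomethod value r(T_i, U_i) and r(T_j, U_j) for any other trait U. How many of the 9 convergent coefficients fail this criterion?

Checking each validity diagonal entry against its comparison values:
TA (methods 1·2): 0.47 vs {0.25, 0.18, 0.39, 0.20} → pass.
TA (methods 1·3): 0.70 vs {0.25, 0.22, 0.39, 0.72} → fail.
TA (methods 2·3): 0.44 vs {0.18, 0.22, 0.20, 0.72} → fail.
TB (methods 1·2): 0.64 vs {0.25, 0.18, 0.17, 0.17} → pass.
TB (methods 1·3): 0.39 vs {0.25, 0.22, 0.17, 0.15} → pass.
TB (methods 2·3): 0.47 vs {0.18, 0.22, 0.17, 0.15} → pass.
TC (methods 1·2): 0.21 vs {0.39, 0.20, 0.17, 0.17} → fail.
TC (methods 1·3): 0.34 vs {0.39, 0.72, 0.17, 0.15} → fail.
TC (methods 2·3): 0.32 vs {0.20, 0.72, 0.17, 0.15} → fail.
5 of 9 fail.

5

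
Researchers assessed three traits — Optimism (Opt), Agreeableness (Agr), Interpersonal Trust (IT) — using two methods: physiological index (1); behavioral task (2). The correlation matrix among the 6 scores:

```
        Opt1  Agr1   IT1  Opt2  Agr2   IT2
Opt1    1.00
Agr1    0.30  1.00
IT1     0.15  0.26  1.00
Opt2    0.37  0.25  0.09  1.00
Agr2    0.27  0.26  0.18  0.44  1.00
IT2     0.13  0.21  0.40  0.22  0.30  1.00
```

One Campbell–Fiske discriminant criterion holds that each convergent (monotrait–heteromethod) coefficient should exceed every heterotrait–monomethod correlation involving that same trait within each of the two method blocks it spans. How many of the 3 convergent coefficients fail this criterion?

Convergent coefficients and their comparison sets:
Opt (methods 1·2): 0.37 vs {0.30, 0.44, 0.15, 0.22} → fail.
Agr (methods 1·2): 0.26 vs {0.30, 0.44, 0.26, 0.30} → fail.
IT (methods 1·2): 0.40 vs {0.15, 0.22, 0.26, 0.30} → pass.
2 of 3 fail.

2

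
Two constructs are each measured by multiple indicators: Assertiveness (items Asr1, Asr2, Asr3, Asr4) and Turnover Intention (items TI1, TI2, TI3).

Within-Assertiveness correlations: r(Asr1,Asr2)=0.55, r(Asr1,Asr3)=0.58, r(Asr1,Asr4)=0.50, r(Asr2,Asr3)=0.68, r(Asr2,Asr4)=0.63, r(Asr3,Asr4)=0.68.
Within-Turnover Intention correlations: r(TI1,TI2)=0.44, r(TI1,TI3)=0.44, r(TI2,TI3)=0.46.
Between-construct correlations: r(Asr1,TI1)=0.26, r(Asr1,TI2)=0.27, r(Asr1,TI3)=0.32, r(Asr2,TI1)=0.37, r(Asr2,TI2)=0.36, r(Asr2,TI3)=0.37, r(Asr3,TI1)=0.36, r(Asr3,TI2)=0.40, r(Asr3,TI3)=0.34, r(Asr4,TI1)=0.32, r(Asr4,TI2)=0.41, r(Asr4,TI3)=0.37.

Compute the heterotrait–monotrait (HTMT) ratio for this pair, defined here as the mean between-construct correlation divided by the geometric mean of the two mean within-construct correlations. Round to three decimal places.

0.666

Between-construct mean = 4.15/12 = 0.3458.
Mean within-Asr = 3.62/6 = 0.6033; mean within-TI = 1.34/3 = 0.4467.
Geometric mean = √(0.6033 × 0.4467) = 0.5191.
HTMT = 0.3458 / 0.5191 = 0.666.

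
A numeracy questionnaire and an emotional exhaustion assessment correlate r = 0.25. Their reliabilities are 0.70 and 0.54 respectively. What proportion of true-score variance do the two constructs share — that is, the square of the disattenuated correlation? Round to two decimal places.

Disattenuated r = 0.25 / √(0.70 × 0.54) = 0.25 / 0.6148 = 0.4066.
Shared true-score variance = 0.4066² = 0.1653 ≈ 0.17.

0.17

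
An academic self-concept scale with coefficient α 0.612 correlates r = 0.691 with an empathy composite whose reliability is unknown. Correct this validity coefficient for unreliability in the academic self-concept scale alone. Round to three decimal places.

Single correction: r_c = r_obs / √r_xx = 0.691 / √0.612 = 0.691 / 0.7823 ≈ 0.883.

0.883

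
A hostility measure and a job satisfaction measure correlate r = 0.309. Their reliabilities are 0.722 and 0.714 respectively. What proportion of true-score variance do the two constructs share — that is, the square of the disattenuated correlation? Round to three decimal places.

0.185

Disattenuated r = 0.309 / √(0.722 × 0.714) = 0.309 / 0.7180 = 0.4304.
Shared true-score variance = 0.4304² = 0.1852 ≈ 0.185.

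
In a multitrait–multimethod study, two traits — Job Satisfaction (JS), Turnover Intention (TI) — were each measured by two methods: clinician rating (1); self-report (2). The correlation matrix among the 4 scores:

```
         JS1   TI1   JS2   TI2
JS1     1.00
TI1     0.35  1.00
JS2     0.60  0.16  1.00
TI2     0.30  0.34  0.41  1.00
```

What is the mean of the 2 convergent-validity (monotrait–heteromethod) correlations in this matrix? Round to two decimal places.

Convergent values: 0.60, 0.34; mean = 0.94/2 = 0.47.

0.47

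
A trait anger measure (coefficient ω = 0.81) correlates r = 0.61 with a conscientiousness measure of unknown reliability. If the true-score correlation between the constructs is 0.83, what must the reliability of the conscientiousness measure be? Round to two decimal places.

0.67

r_true = r_obs / √(r_xx · r_yy) ⇒ 0.83 = 0.61 / √(0.81 · r_yy).
√(0.81 · r_yy) = 0.61 / 0.83 = 0.7349; 0.81 · r_yy = 0.5401; r_yy = 0.5401 / 0.81 ≈ 0.67.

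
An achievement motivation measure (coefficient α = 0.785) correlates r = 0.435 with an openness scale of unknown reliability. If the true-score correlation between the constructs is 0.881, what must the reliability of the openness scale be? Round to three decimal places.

r_true = r_obs / √(r_xx · r_yy) ⇒ 0.881 = 0.435 / √(0.785 · r_yy).
√(0.785 · r_yy) = 0.435 / 0.881 = 0.4938; 0.785 · r_yy = 0.2438; r_yy = 0.2438 / 0.785 ≈ 0.311.

0.311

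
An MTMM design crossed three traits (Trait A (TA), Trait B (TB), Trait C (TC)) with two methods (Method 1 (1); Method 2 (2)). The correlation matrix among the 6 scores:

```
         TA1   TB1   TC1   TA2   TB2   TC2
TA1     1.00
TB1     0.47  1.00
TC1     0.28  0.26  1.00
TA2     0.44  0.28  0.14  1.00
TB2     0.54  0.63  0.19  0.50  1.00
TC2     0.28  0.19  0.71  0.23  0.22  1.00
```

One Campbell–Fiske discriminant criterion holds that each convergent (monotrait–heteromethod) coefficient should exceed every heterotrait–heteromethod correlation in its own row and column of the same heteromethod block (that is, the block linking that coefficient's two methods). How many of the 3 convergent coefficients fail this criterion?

Checking each validity diagonal entry against its comparison values:
TA (methods 1·2): 0.44 vs {0.54, 0.28, 0.28, 0.14} → fail.
TB (methods 1·2): 0.63 vs {0.28, 0.54, 0.19, 0.19} → pass.
TC (methods 1·2): 0.71 vs {0.14, 0.28, 0.19, 0.19} → pass.
1 of 3 fail.

1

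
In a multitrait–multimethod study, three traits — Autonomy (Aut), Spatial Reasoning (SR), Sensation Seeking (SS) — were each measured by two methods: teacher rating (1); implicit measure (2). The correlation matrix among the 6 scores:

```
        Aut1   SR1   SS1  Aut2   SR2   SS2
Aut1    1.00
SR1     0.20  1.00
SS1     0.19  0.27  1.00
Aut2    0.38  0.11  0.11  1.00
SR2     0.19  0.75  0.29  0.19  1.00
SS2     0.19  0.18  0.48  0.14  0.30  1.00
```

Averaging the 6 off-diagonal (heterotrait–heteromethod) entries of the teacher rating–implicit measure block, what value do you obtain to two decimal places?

HTHM values (method 1 × method 2): 0.19, 0.19, 0.11, 0.18, 0.11, 0.29; mean = 1.07/6 = 0.18.

0.18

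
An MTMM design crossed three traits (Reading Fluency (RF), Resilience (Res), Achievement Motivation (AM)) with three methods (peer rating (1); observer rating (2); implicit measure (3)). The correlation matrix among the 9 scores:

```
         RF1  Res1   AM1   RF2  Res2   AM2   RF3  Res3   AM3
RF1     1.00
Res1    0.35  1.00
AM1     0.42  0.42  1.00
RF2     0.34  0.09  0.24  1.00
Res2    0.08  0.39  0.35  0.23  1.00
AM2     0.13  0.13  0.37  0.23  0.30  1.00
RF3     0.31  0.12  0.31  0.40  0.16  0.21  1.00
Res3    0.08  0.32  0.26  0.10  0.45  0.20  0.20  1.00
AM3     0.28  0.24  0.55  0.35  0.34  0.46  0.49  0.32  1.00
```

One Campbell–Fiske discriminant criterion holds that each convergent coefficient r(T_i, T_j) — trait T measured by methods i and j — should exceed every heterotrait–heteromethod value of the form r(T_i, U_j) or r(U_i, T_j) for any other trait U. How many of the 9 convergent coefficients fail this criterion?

1

Convergent coefficients and their comparison sets:
RF (methods 1·2): 0.34 vs {0.08, 0.09, 0.13, 0.24} → pass.
RF (methods 1·3): 0.31 vs {0.08, 0.12, 0.28, 0.31} → fail.
RF (methods 2·3): 0.40 vs {0.10, 0.16, 0.35, 0.21} → pass.
Res (methods 1·2): 0.39 vs {0.09, 0.08, 0.13, 0.35} → pass.
Res (methods 1·3): 0.32 vs {0.12, 0.08, 0.24, 0.26} → pass.
Res (methods 2·3): 0.45 vs {0.16, 0.10, 0.34, 0.20} → pass.
AM (methods 1·2): 0.37 vs {0.24, 0.13, 0.35, 0.13} → pass.
AM (methods 1·3): 0.55 vs {0.31, 0.28, 0.26, 0.24} → pass.
AM (methods 2·3): 0.46 vs {0.21, 0.35, 0.20, 0.34} → pass.
1 of 9 fail.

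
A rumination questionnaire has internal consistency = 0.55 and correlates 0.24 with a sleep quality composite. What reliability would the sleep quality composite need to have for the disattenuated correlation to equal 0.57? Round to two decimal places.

0.32

r_true = r_obs / √(r_xx · r_yy) ⇒ 0.57 = 0.24 / √(0.55 · r_yy).
√(0.55 · r_yy) = 0.24 / 0.57 = 0.4211; 0.55 · r_yy = 0.1773; r_yy = 0.1773 / 0.55 ≈ 0.32.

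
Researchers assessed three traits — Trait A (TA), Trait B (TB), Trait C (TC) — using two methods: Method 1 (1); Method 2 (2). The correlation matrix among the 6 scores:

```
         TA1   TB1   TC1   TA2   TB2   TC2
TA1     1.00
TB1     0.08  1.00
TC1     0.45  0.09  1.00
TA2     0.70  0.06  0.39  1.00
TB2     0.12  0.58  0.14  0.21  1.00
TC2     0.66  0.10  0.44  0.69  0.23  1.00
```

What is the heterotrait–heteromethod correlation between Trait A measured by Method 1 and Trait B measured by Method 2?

0.12

Different traits and methods: r(TA1, TB2) = 0.12.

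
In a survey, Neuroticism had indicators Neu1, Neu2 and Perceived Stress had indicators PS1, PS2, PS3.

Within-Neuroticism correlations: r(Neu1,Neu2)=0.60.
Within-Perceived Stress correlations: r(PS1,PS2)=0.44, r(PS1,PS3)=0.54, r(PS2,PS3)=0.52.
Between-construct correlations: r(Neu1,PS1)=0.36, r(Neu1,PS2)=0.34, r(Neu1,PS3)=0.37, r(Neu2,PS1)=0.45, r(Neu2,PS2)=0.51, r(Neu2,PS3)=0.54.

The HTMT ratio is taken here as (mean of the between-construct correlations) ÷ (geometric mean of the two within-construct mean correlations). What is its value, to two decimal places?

Mean between = 2.57/6 = 0.4283.
Mean within-Neu = 0.60/1 = 0.6000; mean within-PS = 1.50/3 = 0.5000.
Geometric mean = √(0.6000 × 0.5000) = 0.5477.
HTMT = 0.4283 / 0.5477 = 0.78.

0.78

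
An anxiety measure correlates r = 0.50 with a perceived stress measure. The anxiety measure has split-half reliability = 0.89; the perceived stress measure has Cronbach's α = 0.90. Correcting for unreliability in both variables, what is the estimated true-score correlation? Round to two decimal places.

0.56

r_true = r_obs / √(r_xx · r_yy) = 0.50 / √(0.89 × 0.90) = 0.50 / √0.8010 = 0.50 / 0.8950 ≈ 0.56.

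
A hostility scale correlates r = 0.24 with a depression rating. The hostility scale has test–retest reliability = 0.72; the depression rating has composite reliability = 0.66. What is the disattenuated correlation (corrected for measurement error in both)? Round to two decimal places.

0.35

r_true = r_obs / √(r_xx · r_yy) = 0.24 / √(0.72 × 0.66) = 0.24 / √0.4752 = 0.24 / 0.6893 ≈ 0.35.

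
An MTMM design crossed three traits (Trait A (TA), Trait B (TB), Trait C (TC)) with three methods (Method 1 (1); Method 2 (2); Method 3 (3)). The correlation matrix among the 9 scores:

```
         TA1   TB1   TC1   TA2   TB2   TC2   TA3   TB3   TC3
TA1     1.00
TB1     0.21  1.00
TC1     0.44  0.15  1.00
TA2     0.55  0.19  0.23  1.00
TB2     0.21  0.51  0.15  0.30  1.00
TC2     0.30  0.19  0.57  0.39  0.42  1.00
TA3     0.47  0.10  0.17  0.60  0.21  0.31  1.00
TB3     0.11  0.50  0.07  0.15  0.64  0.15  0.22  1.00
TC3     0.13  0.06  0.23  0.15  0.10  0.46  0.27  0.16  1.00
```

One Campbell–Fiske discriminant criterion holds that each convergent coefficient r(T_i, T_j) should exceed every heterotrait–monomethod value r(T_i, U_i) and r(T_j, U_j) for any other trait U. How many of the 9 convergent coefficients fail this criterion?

Convergent coefficients and their comparison sets:
TA (methods 1·2): 0.55 vs {0.21, 0.30, 0.44, 0.39} → pass.
TA (methods 1·3): 0.47 vs {0.21, 0.22, 0.44, 0.27} → pass.
TA (methods 2·3): 0.60 vs {0.30, 0.22, 0.39, 0.27} → pass.
TB (methods 1·2): 0.51 vs {0.21, 0.30, 0.15, 0.42} → pass.
TB (methods 1·3): 0.50 vs {0.21, 0.22, 0.15, 0.16} → pass.
TB (methods 2·3): 0.64 vs {0.30, 0.22, 0.42, 0.16} → pass.
TC (methods 1·2): 0.57 vs {0.44, 0.39, 0.15, 0.42} → pass.
TC (methods 1·3): 0.23 vs {0.44, 0.27, 0.15, 0.16} → fail.
TC (methods 2·3): 0.46 vs {0.39, 0.27, 0.42, 0.16} → pass.
1 of 9 fail.

1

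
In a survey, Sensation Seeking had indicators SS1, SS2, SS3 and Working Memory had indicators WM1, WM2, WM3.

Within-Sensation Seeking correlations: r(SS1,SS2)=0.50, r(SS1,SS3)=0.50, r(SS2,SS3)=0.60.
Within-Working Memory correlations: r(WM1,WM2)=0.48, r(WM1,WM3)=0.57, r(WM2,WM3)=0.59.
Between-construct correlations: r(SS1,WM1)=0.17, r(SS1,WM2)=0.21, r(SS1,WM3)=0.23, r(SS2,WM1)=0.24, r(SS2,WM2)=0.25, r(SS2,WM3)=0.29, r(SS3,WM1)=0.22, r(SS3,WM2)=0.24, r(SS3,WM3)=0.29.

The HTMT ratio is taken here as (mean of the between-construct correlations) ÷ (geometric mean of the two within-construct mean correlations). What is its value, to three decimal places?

0.440

Mean between = 2.14/9 = 0.2378.
Mean within-SS = 1.60/3 = 0.5333; mean within-WM = 1.64/3 = 0.5467.
Geometric mean = √(0.5333 × 0.5467) = 0.5400.
HTMT = 0.2378 / 0.5400 = 0.440.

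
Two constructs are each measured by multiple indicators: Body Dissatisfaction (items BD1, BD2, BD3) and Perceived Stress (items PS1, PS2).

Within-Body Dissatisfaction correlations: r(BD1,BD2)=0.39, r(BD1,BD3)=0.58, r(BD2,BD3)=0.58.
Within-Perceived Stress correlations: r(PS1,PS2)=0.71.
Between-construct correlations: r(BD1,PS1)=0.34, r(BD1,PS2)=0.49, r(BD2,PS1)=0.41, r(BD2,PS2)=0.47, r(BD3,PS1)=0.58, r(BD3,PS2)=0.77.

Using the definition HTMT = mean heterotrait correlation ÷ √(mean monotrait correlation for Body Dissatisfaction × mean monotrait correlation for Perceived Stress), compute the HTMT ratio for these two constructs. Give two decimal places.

Mean heterotrait r = 3.06/6 = 0.5100.
Mean within-BD = 1.55/3 = 0.5167; mean within-PS = 0.71/1 = 0.7100.
Geometric mean = √(0.5167 × 0.7100) = 0.6057.
HTMT = 0.5100 / 0.6057 = 0.84.

0.84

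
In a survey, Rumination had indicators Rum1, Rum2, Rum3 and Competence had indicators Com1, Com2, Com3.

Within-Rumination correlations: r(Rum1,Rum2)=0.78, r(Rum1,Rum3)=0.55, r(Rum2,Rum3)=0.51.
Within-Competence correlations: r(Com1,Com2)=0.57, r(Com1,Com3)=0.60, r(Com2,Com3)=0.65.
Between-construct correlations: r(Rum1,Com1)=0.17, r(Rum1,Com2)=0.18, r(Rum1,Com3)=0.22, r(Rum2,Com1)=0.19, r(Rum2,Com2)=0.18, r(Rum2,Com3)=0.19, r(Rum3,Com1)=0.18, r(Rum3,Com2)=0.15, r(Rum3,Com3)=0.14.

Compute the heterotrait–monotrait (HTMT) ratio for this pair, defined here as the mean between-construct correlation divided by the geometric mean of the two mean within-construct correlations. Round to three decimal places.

0.291

Mean heterotrait r = 1.60/9 = 0.1778.
Mean within-Rum = 1.84/3 = 0.6133; mean within-Com = 1.82/3 = 0.6067.
Geometric mean = √(0.6133 × 0.6067) = 0.6100.
HTMT = 0.1778 / 0.6100 = 0.291.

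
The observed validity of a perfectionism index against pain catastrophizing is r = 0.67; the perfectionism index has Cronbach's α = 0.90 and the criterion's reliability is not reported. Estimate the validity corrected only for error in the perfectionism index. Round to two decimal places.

0.71

Single correction: r_c = r_obs / √r_xx = 0.67 / √0.90 = 0.67 / 0.9487 ≈ 0.71.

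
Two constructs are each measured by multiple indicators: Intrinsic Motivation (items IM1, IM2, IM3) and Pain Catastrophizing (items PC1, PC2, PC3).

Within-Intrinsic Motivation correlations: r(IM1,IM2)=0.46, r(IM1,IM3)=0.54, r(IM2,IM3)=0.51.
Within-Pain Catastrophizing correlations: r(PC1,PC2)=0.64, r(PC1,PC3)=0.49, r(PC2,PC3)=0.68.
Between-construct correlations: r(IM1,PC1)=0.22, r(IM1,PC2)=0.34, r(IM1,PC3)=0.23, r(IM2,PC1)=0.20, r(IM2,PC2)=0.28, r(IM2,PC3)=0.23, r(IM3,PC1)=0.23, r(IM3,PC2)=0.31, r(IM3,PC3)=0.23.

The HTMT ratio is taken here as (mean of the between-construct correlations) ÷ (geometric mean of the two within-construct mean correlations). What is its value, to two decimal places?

Mean between = 2.27/9 = 0.2522.
Mean within-IM = 1.51/3 = 0.5033; mean within-PC = 1.81/3 = 0.6033.
Geometric mean = √(0.5033 × 0.6033) = 0.5510.
HTMT = 0.2522 / 0.5510 = 0.46.

0.46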